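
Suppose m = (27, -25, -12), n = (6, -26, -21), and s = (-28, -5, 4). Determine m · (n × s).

-10647

n × s:
i: (-26)·4 - (-21)·(-5) = -104 - 105 = -209
j: (-21)·(-28) - 6·4 = 588 - 24 = 564
k: 6·(-5) - (-26)·(-28) = -30 - 728 = -758
n × s = (-209, 564, -758)
m · (n × s) = 27·(-209) + (-25)·564 + (-12)·(-758) = -5643 - 14100 + 9096 = -10647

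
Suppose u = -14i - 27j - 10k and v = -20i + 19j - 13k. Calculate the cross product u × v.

i: (-27)·(-13) - (-10)·19 = 351 - (-190) = 541
j: (-10)·(-20) - (-14)·(-13) = 200 - 182 = 18
k: (-14)·19 - (-27)·(-20) = -266 - 540 = -806
u × v = (541, 18, -806)

(541, 18, -806)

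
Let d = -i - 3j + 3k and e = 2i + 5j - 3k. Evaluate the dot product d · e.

-26

d · e = (-1)·2 + (-3)·5 + 3·(-3) = -2 - 15 - 9 = -26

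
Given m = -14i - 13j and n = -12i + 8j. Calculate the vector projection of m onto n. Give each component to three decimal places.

(-3.692, 2.462)

m · n = (-14)·(-12) + (-13)·8 = 168 - 104 = 64
|n|² = 144 + 64 = 208
proj_n m = (64/208) · (-12, 8) ≈ (-3.692, 2.462)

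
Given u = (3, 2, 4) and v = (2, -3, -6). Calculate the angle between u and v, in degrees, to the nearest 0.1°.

u · v = 3·2 + 2·(-3) + 4·(-6) = 6 - 6 - 24 = -24
|u|² = 9 + 4 + 16 = 29,  |u| = √29 ≈ 5.385165
|v|² = 4 + 9 + 36 = 49,  |v| = √49 ≈ 7.000000
cos θ = -24 / (5.385165 · 7.000000) ≈ -0.63667
θ = arccos(-0.63667) ≈ 129.5°

129.5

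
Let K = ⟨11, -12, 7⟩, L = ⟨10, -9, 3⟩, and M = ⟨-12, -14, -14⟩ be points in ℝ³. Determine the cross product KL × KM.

KL = (-1, 3, -4)
KM = (-23, -2, -21)
i: 3·(-21) - (-4)·(-2) = -63 - 8 = -71
j: (-4)·(-23) - (-1)·(-21) = 92 - 21 = 71
k: (-1)·(-2) - 3·(-23) = 2 - (-69) = 71
KL × KM = (-71, 71, 71)

(-71, 71, 71)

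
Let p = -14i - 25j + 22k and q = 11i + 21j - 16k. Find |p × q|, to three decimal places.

i: (-25)·(-16) - 22·21 = 400 - 462 = -62
j: 22·11 - (-14)·(-16) = 242 - 224 = 18
k: (-14)·21 - (-25)·11 = -294 - (-275) = -19
p × q = (-62, 18, -19)
|p × q| = √((-62)² + 18² + (-19)²) = √4529 ≈ 67.2978

67.298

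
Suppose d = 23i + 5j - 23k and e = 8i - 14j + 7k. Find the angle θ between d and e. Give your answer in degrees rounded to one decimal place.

d · e = 23·8 + 5·(-14) + (-23)·7 = 184 - 70 - 161 = -47
|d|² = 529 + 25 + 529 = 1083,  |d| = √1083 ≈ 32.908965
|e|² = 64 + 196 + 49 = 309,  |e| = √309 ≈ 17.578396
cos θ = -47 / (32.908965 · 17.578396) ≈ -0.08125
θ = arccos(-0.08125) ≈ 94.7°

94.7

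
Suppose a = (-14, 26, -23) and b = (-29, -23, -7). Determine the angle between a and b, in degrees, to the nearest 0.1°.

91.3

a · b = (-14)·(-29) + 26·(-23) + (-23)·(-7) = 406 - 598 + 161 = -31
|a|² = 196 + 676 + 529 = 1401,  |a| = √1401 ≈ 37.429935
|b|² = 841 + 529 + 49 = 1419,  |b| = √1419 ≈ 37.669616
cos θ = -31 / (37.429935 · 37.669616) ≈ -0.02199
θ = arccos(-0.02199) ≈ 91.3°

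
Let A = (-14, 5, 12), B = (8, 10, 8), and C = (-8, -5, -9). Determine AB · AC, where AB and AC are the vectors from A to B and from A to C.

166

AB = B − A = (22, 5, -4)
AC = C − A = (6, -10, -21)
AB · AC = 22·6 + 5·(-10) + (-4)·(-21) = 132 - 50 + 84 = 166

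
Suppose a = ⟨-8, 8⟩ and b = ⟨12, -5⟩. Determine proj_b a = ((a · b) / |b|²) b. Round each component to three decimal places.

a · b = (-8)·12 + 8·(-5) = -96 - 40 = -136
|b|² = 144 + 25 = 169
proj_b a = (-136/169) · (12, -5) ≈ (-9.657, 4.024)

(-9.657, 4.024)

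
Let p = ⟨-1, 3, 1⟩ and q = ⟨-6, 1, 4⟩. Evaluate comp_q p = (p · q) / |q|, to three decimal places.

1.786

p · q = (-1)·(-6) + 3·1 + 1·4 = 6 + 3 + 4 = 13
|q| = √(36 + 1 + 16) = √53 ≈ 7.2801
comp_q p = 13 / √53 ≈ 1.786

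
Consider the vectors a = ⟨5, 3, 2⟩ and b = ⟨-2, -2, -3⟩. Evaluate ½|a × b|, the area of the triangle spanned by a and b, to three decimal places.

6.364

i: 3·(-3) - 2·(-2) = -9 - (-4) = -5
j: 2·(-2) - 5·(-3) = -4 - (-15) = 11
k: 5·(-2) - 3·(-2) = -10 - (-6) = -4
a × b = (-5, 11, -4)
|a × b| = √((-5)² + 11² + (-4)²) = √162 ≈ 12.7279
area = ½ · 12.7279 ≈ 6.364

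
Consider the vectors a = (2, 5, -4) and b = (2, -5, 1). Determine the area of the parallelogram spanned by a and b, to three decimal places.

i: 5·1 - (-4)·(-5) = 5 - 20 = -15
j: (-4)·2 - 2·1 = -8 - 2 = -10
k: 2·(-5) - 5·2 = -10 - 10 = -20
a × b = (-15, -10, -20)
|a × b| = √((-15)² + (-10)² + (-20)²) = √725 ≈ 26.9258

26.926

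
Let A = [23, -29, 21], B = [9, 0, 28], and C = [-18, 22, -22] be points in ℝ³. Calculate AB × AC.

(-1604, -889, 475)

AB = (-14, 29, 7)
AC = (-41, 51, -43)
i: 29·(-43) - 7·51 = -1247 - 357 = -1604
j: 7·(-41) - (-14)·(-43) = -287 - 602 = -889
k: (-14)·51 - 29·(-41) = -714 - (-1189) = 475
AB × AC = (-1604, -889, 475)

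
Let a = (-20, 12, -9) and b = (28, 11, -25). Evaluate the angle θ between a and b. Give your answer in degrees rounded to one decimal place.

a · b = (-20)·28 + 12·11 + (-9)·(-25) = -560 + 132 + 225 = -203
|a|² = 400 + 144 + 81 = 625,  |a| = √625 ≈ 25.000000
|b|² = 784 + 121 + 625 = 1530,  |b| = √1530 ≈ 39.115214
cos θ = -203 / (25.000000 · 39.115214) ≈ -0.20759
θ = arccos(-0.20759) ≈ 102.0°

102.0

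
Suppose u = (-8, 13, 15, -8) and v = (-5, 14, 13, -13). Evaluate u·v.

u · v = (-8)·(-5) + 13·14 + 15·13 + (-8)·(-13) = 40 + 182 + 195 + 104 = 521

521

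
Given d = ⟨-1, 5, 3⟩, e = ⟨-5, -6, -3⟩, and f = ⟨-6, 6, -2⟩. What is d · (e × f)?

-188

e × f:
i: (-6)·(-2) - (-3)·6 = 12 - (-18) = 30
j: (-3)·(-6) - (-5)·(-2) = 18 - 10 = 8
k: (-5)·6 - (-6)·(-6) = -30 - 36 = -66
e × f = (30, 8, -66)
d · (e × f) = (-1)·30 + 5·8 + 3·(-66) = -30 + 40 - 198 = -188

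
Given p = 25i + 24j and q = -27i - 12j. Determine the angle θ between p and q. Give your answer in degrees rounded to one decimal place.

160.1

p · q = 25·(-27) + 24·(-12) = -675 - 288 = -963
|p|² = 625 + 576 = 1201,  |p| = √1201 ≈ 34.655447
|q|² = 729 + 144 = 873,  |q| = √873 ≈ 29.546573
cos θ = -963 / (34.655447 · 29.546573) ≈ -0.94048
θ = arccos(-0.94048) ≈ 160.1°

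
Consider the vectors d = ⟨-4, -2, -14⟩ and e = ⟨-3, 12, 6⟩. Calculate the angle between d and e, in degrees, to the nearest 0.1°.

118.4

d · e = (-4)·(-3) + (-2)·12 + (-14)·6 = 12 - 24 - 84 = -96
|d|² = 16 + 4 + 196 = 216,  |d| = √216 ≈ 14.696938
|e|² = 9 + 144 + 36 = 189,  |e| = √189 ≈ 13.747727
cos θ = -96 / (14.696938 · 13.747727) ≈ -0.47513
θ = arccos(-0.47513) ≈ 118.4°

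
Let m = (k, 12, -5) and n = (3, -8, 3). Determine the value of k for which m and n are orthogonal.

37

m · n = k·3 + 12·(-8) + (-5)·3 = -111 + 3k
Set equal to 0: 3k = 111, so k = 37.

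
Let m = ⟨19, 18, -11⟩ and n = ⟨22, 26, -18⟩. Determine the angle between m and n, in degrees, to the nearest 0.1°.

7.6

m · n = 19·22 + 18·26 + (-11)·(-18) = 418 + 468 + 198 = 1084
|m|² = 361 + 324 + 121 = 806,  |m| = √806 ≈ 28.390139
|n|² = 484 + 676 + 324 = 1484,  |n| = √1484 ≈ 38.522721
cos θ = 1084 / (28.390139 · 38.522721) ≈ 0.99116
θ = arccos(0.99116) ≈ 7.6°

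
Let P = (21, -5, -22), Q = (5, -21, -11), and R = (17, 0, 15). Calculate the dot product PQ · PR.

391

PQ = Q − P = (-16, -16, 11)
PR = R − P = (-4, 5, 37)
PQ · PR = (-16)·(-4) + (-16)·5 + 11·37 = 64 - 80 + 407 = 391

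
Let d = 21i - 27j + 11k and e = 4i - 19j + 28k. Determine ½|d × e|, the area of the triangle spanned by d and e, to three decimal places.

i: (-27)·28 - 11·(-19) = -756 - (-209) = -547
j: 11·4 - 21·28 = 44 - 588 = -544
k: 21·(-19) - (-27)·4 = -399 - (-108) = -291
d × e = (-547, -544, -291)
|d × e| = √((-547)² + (-544)² + (-291)²) = √679826 ≈ 824.5156
area = ½ · 824.5156 ≈ 412.258

412.258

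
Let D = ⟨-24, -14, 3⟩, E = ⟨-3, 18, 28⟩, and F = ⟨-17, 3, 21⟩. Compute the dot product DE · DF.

DE = E − D = (21, 32, 25)
DF = F − D = (7, 17, 18)
DE · DF = 21·7 + 32·17 + 25·18 = 147 + 544 + 450 = 1141

1141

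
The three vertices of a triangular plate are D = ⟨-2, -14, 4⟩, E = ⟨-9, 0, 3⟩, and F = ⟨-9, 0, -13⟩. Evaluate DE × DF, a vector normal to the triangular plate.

DE = (-7, 14, -1)
DF = (-7, 14, -17)
i: 14·(-17) - (-1)·14 = -238 - (-14) = -224
j: (-1)·(-7) - (-7)·(-17) = 7 - 119 = -112
k: (-7)·14 - 14·(-7) = -98 - (-98) = 0
DE × DF = (-224, -112, 0)

(-224, -112, 0)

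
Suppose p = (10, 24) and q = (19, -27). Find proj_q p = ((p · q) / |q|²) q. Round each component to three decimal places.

(-7.983, 11.345)

p · q = 10·19 + 24·(-27) = 190 - 648 = -458
|q|² = 361 + 729 = 1090
proj_q p = (-458/1090) · (19, -27) ≈ (-7.983, 11.345)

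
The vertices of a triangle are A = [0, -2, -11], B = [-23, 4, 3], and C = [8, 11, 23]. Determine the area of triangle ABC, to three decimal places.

479.617

AB = (-23, 6, 14),  AC = (8, 13, 34)
i: 6·34 - 14·13 = 204 - 182 = 22
j: 14·8 - (-23)·34 = 112 - (-782) = 894
k: (-23)·13 - 6·8 = -299 - 48 = -347
AB × AC = (22, 894, -347)
|AB × AC| = √920129 ≈ 959.2335
area = ½ · 959.2335 ≈ 479.617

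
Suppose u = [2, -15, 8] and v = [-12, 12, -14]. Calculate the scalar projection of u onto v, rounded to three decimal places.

-14.364

u · v = 2·(-12) + (-15)·12 + 8·(-14) = -24 - 180 - 112 = -316
|v| = √(144 + 144 + 196) = √484 ≈ 22.0000
comp_v u = -316 / √484 ≈ -14.364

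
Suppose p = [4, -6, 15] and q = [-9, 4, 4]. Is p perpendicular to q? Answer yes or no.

p · q = 4·(-9) + (-6)·4 + 15·4 = -36 - 24 + 60 = 0
Zero, so the vectors are orthogonal.

yes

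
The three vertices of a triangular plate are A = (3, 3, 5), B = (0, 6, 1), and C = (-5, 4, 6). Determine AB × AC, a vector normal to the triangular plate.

AB = (-3, 3, -4)
AC = (-8, 1, 1)
i: 3·1 - (-4)·1 = 3 - (-4) = 7
j: (-4)·(-8) - (-3)·1 = 32 - (-3) = 35
k: (-3)·1 - 3·(-8) = -3 - (-24) = 21
AB × AC = (7, 35, 21)

(7, 35, 21)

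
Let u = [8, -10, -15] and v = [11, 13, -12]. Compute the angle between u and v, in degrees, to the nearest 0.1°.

70.4

u · v = 8·11 + (-10)·13 + (-15)·(-12) = 88 - 130 + 180 = 138
|u|² = 64 + 100 + 225 = 389,  |u| = √389 ≈ 19.723083
|v|² = 121 + 169 + 144 = 434,  |v| = √434 ≈ 20.832667
cos θ = 138 / (19.723083 · 20.832667) ≈ 0.33586
θ = arccos(0.33586) ≈ 70.4°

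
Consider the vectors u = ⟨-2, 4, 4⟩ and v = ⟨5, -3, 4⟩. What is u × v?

(28, 28, -14)

i: 4·4 - 4·(-3) = 16 - (-12) = 28
j: 4·5 - (-2)·4 = 20 - (-8) = 28
k: (-2)·(-3) - 4·5 = 6 - 20 = -14
u × v = (28, 28, -14)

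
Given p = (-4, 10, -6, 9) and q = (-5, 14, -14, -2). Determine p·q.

p · q = (-4)·(-5) + 10·14 + (-6)·(-14) + 9·(-2) = 20 + 140 + 84 - 18 = 226

226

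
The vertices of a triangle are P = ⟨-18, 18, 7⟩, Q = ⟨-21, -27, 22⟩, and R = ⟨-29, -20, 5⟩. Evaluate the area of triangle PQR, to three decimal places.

390.513

PQ = (-3, -45, 15),  PR = (-11, -38, -2)
i: (-45)·(-2) - 15·(-38) = 90 - (-570) = 660
j: 15·(-11) - (-3)·(-2) = -165 - 6 = -171
k: (-3)·(-38) - (-45)·(-11) = 114 - 495 = -381
PQ × PR = (660, -171, -381)
|PQ × PR| = √610002 ≈ 781.0262
area = ½ · 781.0262 ≈ 390.513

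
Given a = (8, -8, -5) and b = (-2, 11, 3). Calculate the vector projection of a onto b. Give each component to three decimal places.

(1.776, -9.769, -2.664)

a · b = 8·(-2) + (-8)·11 + (-5)·3 = -16 - 88 - 15 = -119
|b|² = 4 + 121 + 9 = 134
proj_b a = (-119/134) · (-2, 11, 3) ≈ (1.776, -9.769, -2.664)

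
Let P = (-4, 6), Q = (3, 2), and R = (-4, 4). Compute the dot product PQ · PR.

PQ = Q − P = (7, -4)
PR = R − P = (0, -2)
PQ · PR = 7·0 + (-4)·(-2) = 0 + 8 = 8

8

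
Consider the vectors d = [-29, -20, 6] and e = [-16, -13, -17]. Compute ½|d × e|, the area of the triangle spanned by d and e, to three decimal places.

i: (-20)·(-17) - 6·(-13) = 340 - (-78) = 418
j: 6·(-16) - (-29)·(-17) = -96 - 493 = -589
k: (-29)·(-13) - (-20)·(-16) = 377 - 320 = 57
d × e = (418, -589, 57)
|d × e| = √(418² + (-589)² + 57²) = √524894 ≈ 724.4957
area = ½ · 724.4957 ≈ 362.248

362.248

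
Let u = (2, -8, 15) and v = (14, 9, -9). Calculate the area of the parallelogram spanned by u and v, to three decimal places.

i: (-8)·(-9) - 15·9 = 72 - 135 = -63
j: 15·14 - 2·(-9) = 210 - (-18) = 228
k: 2·9 - (-8)·14 = 18 - (-112) = 130
u × v = (-63, 228, 130)
|u × v| = √((-63)² + 228² + 130²) = √72853 ≈ 269.9129

269.913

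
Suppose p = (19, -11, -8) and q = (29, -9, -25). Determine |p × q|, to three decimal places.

i: (-11)·(-25) - (-8)·(-9) = 275 - 72 = 203
j: (-8)·29 - 19·(-25) = -232 - (-475) = 243
k: 19·(-9) - (-11)·29 = -171 - (-319) = 148
p × q = (203, 243, 148)
|p × q| = √(203² + 243² + 148²) = √122162 ≈ 349.5168

349.517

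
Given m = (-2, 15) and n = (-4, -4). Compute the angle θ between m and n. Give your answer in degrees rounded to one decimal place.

m · n = (-2)·(-4) + 15·(-4) = 8 - 60 = -52
|m|² = 4 + 225 = 229,  |m| = √229 ≈ 15.132746
|n|² = 16 + 16 = 32,  |n| = √32 ≈ 5.656854
cos θ = -52 / (15.132746 · 5.656854) ≈ -0.60745
θ = arccos(-0.60745) ≈ 127.4°

127.4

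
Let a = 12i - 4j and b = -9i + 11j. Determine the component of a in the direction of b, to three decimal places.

-10.695

a · b = 12·(-9) + (-4)·11 = -108 - 44 = -152
|b| = √(81 + 121) = √202 ≈ 14.2127
comp_b a = -152 / √202 ≈ -10.695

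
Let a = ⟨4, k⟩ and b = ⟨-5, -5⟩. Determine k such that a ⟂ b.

-4

a · b = 4·(-5) + k·(-5) = -20 - 5k
Set equal to 0: -5k = 20, so k = -4.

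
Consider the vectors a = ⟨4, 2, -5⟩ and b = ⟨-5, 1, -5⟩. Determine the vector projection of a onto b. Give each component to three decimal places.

a · b = 4·(-5) + 2·1 + (-5)·(-5) = -20 + 2 + 25 = 7
|b|² = 25 + 1 + 25 = 51
proj_b a = (7/51) · (-5, 1, -5) ≈ (-0.686, 0.137, -0.686)

(-0.686, 0.137, -0.686)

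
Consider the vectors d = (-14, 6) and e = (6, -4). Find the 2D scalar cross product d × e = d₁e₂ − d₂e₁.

(-14)·(-4) - 6·6 = 56 - 36 = 20

20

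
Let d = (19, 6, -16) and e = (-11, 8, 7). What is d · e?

d · e = 19·(-11) + 6·8 + (-16)·7 = -209 + 48 - 112 = -273

-273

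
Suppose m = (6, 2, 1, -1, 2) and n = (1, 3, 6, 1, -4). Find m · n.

9

m · n = 6·1 + 2·3 + 1·6 + (-1)·1 + 2·(-4) = 6 + 6 + 6 - 1 - 8 = 9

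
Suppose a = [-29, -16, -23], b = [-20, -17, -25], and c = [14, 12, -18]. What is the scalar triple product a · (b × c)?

b × c:
i: (-17)·(-18) - (-25)·12 = 306 - (-300) = 606
j: (-25)·14 - (-20)·(-18) = -350 - 360 = -710
k: (-20)·12 - (-17)·14 = -240 - (-238) = -2
b × c = (606, -710, -2)
a · (b × c) = (-29)·606 + (-16)·(-710) + (-23)·(-2) = -17574 + 11360 + 46 = -6168

-6168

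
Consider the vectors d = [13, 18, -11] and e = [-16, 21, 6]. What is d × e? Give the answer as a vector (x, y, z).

(339, 98, 561)

i: 18·6 - (-11)·21 = 108 - (-231) = 339
j: (-11)·(-16) - 13·6 = 176 - 78 = 98
k: 13·21 - 18·(-16) = 273 - (-288) = 561
d × e = (339, 98, 561)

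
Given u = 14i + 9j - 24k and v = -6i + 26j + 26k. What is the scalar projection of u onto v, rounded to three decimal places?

-12.723

u · v = 14·(-6) + 9·26 + (-24)·26 = -84 + 234 - 624 = -474
|v| = √(36 + 676 + 676) = √1388 ≈ 37.2559
comp_v u = -474 / √1388 ≈ -12.723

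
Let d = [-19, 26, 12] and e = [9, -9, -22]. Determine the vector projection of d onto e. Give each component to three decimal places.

(-9.320, 9.320, 22.783)

d · e = (-19)·9 + 26·(-9) + 12·(-22) = -171 - 234 - 264 = -669
|e|² = 81 + 81 + 484 = 646
proj_e d = (-669/646) · (9, -9, -22) ≈ (-9.320, 9.320, 22.783)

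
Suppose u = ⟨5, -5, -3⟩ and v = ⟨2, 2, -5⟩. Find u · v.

u · v = 5·2 + (-5)·2 + (-3)·(-5) = 10 - 10 + 15 = 15

15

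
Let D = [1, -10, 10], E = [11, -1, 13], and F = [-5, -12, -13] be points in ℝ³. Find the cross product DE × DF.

DE = (10, 9, 3)
DF = (-6, -2, -23)
i: 9·(-23) - 3·(-2) = -207 - (-6) = -201
j: 3·(-6) - 10·(-23) = -18 - (-230) = 212
k: 10·(-2) - 9·(-6) = -20 - (-54) = 34
DE × DF = (-201, 212, 34)

(-201, 212, 34)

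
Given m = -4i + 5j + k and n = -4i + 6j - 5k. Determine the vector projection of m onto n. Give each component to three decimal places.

(-2.130, 3.195, -2.662)

m · n = (-4)·(-4) + 5·6 + 1·(-5) = 16 + 30 - 5 = 41
|n|² = 16 + 36 + 25 = 77
proj_n m = (41/77) · (-4, 6, -5) ≈ (-2.130, 3.195, -2.662)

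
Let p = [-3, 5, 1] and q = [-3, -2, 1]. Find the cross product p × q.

(7, 0, 21)

i: 5·1 - 1·(-2) = 5 - (-2) = 7
j: 1·(-3) - (-3)·1 = -3 - (-3) = 0
k: (-3)·(-2) - 5·(-3) = 6 - (-15) = 21
p × q = (7, 0, 21)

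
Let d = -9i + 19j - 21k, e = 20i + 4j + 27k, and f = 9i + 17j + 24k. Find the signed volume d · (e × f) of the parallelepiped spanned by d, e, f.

e × f:
i: 4·24 - 27·17 = 96 - 459 = -363
j: 27·9 - 20·24 = 243 - 480 = -237
k: 20·17 - 4·9 = 340 - 36 = 304
e × f = (-363, -237, 304)
d · (e × f) = (-9)·(-363) + 19·(-237) + (-21)·304 = 3267 - 4503 - 6384 = -7620

-7620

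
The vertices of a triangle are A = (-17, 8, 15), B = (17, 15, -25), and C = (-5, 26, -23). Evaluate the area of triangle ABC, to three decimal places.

AB = (34, 7, -40),  AC = (12, 18, -38)
i: 7·(-38) - (-40)·18 = -266 - (-720) = 454
j: (-40)·12 - 34·(-38) = -480 - (-1292) = 812
k: 34·18 - 7·12 = 612 - 84 = 528
AB × AC = (454, 812, 528)
|AB × AC| = √1144244 ≈ 1069.6934
area = ½ · 1069.6934 ≈ 534.847

534.847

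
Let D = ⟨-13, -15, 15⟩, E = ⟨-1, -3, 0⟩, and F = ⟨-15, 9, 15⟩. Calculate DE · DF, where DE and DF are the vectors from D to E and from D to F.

DE = E − D = (12, 12, -15)
DF = F − D = (-2, 24, 0)
DE · DF = 12·(-2) + 12·24 + (-15)·0 = -24 + 288 + 0 = 264

264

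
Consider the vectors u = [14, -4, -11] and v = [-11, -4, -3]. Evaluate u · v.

-105

u · v = 14·(-11) + (-4)·(-4) + (-11)·(-3) = -154 + 16 + 33 = -105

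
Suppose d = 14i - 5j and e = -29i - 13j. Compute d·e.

d · e = 14·(-29) + (-5)·(-13) = -406 + 65 = -341

-341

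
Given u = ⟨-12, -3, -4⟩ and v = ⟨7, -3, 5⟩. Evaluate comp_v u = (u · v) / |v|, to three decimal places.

u · v = (-12)·7 + (-3)·(-3) + (-4)·5 = -84 + 9 - 20 = -95
|v| = √(49 + 9 + 25) = √83 ≈ 9.1104
comp_v u = -95 / √83 ≈ -10.428

-10.428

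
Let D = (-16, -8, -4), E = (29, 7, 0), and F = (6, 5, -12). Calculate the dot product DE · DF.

DE = E − D = (45, 15, 4)
DF = F − D = (22, 13, -8)
DE · DF = 45·22 + 15·13 + 4·(-8) = 990 + 195 - 32 = 1153

1153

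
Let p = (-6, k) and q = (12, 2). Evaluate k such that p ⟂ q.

36

p · q = (-6)·12 + k·2 = -72 + 2k
Set equal to 0: 2k = 72, so k = 36.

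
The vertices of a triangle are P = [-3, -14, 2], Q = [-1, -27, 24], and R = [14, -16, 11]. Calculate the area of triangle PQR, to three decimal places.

211.633

PQ = (2, -13, 22),  PR = (17, -2, 9)
i: (-13)·9 - 22·(-2) = -117 - (-44) = -73
j: 22·17 - 2·9 = 374 - 18 = 356
k: 2·(-2) - (-13)·17 = -4 - (-221) = 217
PQ × PR = (-73, 356, 217)
|PQ × PR| = √179154 ≈ 423.2659
area = ½ · 423.2659 ≈ 211.633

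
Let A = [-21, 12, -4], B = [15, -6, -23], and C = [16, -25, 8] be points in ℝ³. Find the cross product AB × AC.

AB = (36, -18, -19)
AC = (37, -37, 12)
i: (-18)·12 - (-19)·(-37) = -216 - 703 = -919
j: (-19)·37 - 36·12 = -703 - 432 = -1135
k: 36·(-37) - (-18)·37 = -1332 - (-666) = -666
AB × AC = (-919, -1135, -666)

(-919, -1135, -666)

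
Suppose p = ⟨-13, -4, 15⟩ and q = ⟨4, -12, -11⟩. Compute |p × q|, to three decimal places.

294.362

i: (-4)·(-11) - 15·(-12) = 44 - (-180) = 224
j: 15·4 - (-13)·(-11) = 60 - 143 = -83
k: (-13)·(-12) - (-4)·4 = 156 - (-16) = 172
p × q = (224, -83, 172)
|p × q| = √(224² + (-83)² + 172²) = √86649 ≈ 294.3620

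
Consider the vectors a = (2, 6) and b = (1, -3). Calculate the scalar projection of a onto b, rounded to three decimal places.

-5.060

a · b = 2·1 + 6·(-3) = 2 - 18 = -16
|b| = √(1 + 9) = √10 ≈ 3.1623
comp_b a = -16 / √10 ≈ -5.060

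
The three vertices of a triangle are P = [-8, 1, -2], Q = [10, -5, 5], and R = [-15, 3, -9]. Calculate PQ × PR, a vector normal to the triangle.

PQ = (18, -6, 7)
PR = (-7, 2, -7)
i: (-6)·(-7) - 7·2 = 42 - 14 = 28
j: 7·(-7) - 18·(-7) = -49 - (-126) = 77
k: 18·2 - (-6)·(-7) = 36 - 42 = -6
PQ × PR = (28, 77, -6)

(28, 77, -6)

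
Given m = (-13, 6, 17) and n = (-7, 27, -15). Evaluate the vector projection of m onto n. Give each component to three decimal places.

m · n = (-13)·(-7) + 6·27 + 17·(-15) = 91 + 162 - 255 = -2
|n|² = 49 + 729 + 225 = 1003
proj_n m = (-2/1003) · (-7, 27, -15) ≈ (0.014, -0.054, 0.030)

(0.014, -0.054, 0.030)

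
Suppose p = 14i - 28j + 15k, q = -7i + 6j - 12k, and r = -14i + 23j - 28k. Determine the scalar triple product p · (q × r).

1141

q × r:
i: 6·(-28) - (-12)·23 = -168 - (-276) = 108
j: (-12)·(-14) - (-7)·(-28) = 168 - 196 = -28
k: (-7)·23 - 6·(-14) = -161 - (-84) = -77
q × r = (108, -28, -77)
p · (q × r) = 14·108 + (-28)·(-28) + 15·(-77) = 1512 + 784 - 1155 = 1141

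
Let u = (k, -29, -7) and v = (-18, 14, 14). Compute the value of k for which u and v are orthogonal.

u · v = k·(-18) + (-29)·14 + (-7)·14 = -504 - 18k
Set equal to 0: -18k = 504, so k = -28.

-28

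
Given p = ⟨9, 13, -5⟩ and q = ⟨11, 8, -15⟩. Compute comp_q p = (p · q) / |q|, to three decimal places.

13.729

p · q = 9·11 + 13·8 + (-5)·(-15) = 99 + 104 + 75 = 278
|q| = √(121 + 64 + 225) = √410 ≈ 20.2485
comp_q p = 278 / √410 ≈ 13.729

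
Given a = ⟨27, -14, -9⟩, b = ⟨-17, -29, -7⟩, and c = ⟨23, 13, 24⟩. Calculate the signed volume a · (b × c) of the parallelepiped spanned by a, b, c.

-23807

b × c:
i: (-29)·24 - (-7)·13 = -696 - (-91) = -605
j: (-7)·23 - (-17)·24 = -161 - (-408) = 247
k: (-17)·13 - (-29)·23 = -221 - (-667) = 446
b × c = (-605, 247, 446)
a · (b × c) = 27·(-605) + (-14)·247 + (-9)·446 = -16335 - 3458 - 4014 = -23807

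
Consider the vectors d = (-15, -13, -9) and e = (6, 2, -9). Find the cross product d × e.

(135, -189, 48)

i: (-13)·(-9) - (-9)·2 = 117 - (-18) = 135
j: (-9)·6 - (-15)·(-9) = -54 - 135 = -189
k: (-15)·2 - (-13)·6 = -30 - (-78) = 48
d × e = (135, -189, 48)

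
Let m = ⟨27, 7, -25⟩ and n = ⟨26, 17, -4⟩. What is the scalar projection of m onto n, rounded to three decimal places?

m · n = 27·26 + 7·17 + (-25)·(-4) = 702 + 119 + 100 = 921
|n| = √(676 + 289 + 16) = √981 ≈ 31.3209
comp_n m = 921 / √981 ≈ 29.405

29.405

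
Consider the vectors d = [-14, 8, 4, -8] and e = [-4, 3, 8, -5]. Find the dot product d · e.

152

d · e = (-14)·(-4) + 8·3 + 4·8 + (-8)·(-5) = 56 + 24 + 32 + 40 = 152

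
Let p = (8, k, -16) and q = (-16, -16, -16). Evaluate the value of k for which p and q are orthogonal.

p · q = 8·(-16) + k·(-16) + (-16)·(-16) = 128 - 16k
Set equal to 0: -16k = -128, so k = 8.

8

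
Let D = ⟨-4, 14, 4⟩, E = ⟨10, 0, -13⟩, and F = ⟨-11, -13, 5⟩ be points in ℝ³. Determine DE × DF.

(-473, 105, -476)

DE = (14, -14, -17)
DF = (-7, -27, 1)
i: (-14)·1 - (-17)·(-27) = -14 - 459 = -473
j: (-17)·(-7) - 14·1 = 119 - 14 = 105
k: 14·(-27) - (-14)·(-7) = -378 - 98 = -476
DE × DF = (-473, 105, -476)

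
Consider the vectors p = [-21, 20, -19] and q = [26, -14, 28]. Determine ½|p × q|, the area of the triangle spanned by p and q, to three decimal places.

i: 20·28 - (-19)·(-14) = 560 - 266 = 294
j: (-19)·26 - (-21)·28 = -494 - (-588) = 94
k: (-21)·(-14) - 20·26 = 294 - 520 = -226
p × q = (294, 94, -226)
|p × q| = √(294² + 94² + (-226)²) = √146348 ≈ 382.5546
area = ½ · 382.5546 ≈ 191.277

191.277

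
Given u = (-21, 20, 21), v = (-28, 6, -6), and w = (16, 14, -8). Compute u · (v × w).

-17404

v × w:
i: 6·(-8) - (-6)·14 = -48 - (-84) = 36
j: (-6)·16 - (-28)·(-8) = -96 - 224 = -320
k: (-28)·14 - 6·16 = -392 - 96 = -488
v × w = (36, -320, -488)
u · (v × w) = (-21)·36 + 20·(-320) + 21·(-488) = -756 - 6400 - 10248 = -17404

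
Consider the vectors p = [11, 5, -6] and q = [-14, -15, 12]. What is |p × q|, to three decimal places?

i: 5·12 - (-6)·(-15) = 60 - 90 = -30
j: (-6)·(-14) - 11·12 = 84 - 132 = -48
k: 11·(-15) - 5·(-14) = -165 - (-70) = -95
p × q = (-30, -48, -95)
|p × q| = √((-30)² + (-48)² + (-95)²) = √12229 ≈ 110.5848

110.585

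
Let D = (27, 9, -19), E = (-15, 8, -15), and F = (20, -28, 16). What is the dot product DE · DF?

DE = E − D = (-42, -1, 4)
DF = F − D = (-7, -37, 35)
DE · DF = (-42)·(-7) + (-1)·(-37) + 4·35 = 294 + 37 + 140 = 471

471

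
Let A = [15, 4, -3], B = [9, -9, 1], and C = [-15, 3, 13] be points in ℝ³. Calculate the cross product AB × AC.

AB = (-6, -13, 4)
AC = (-30, -1, 16)
i: (-13)·16 - 4·(-1) = -208 - (-4) = -204
j: 4·(-30) - (-6)·16 = -120 - (-96) = -24
k: (-6)·(-1) - (-13)·(-30) = 6 - 390 = -384
AB × AC = (-204, -24, -384)

(-204, -24, -384)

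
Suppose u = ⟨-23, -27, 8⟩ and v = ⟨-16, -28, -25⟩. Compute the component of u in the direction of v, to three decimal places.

u · v = (-23)·(-16) + (-27)·(-28) + 8·(-25) = 368 + 756 - 200 = 924
|v| = √(256 + 784 + 625) = √1665 ≈ 40.8044
comp_v u = 924 / √1665 ≈ 22.645

22.645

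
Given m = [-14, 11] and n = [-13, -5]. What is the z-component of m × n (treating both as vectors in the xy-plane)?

213

(-14)·(-5) - 11·(-13) = 70 - (-143) = 213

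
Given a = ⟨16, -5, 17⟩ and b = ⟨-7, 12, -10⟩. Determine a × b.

(-154, 41, 157)

i: (-5)·(-10) - 17·12 = 50 - 204 = -154
j: 17·(-7) - 16·(-10) = -119 - (-160) = 41
k: 16·12 - (-5)·(-7) = 192 - 35 = 157
a × b = (-154, 41, 157)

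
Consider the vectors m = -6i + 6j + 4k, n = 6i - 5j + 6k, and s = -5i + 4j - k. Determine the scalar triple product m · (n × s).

-34

n × s:
i: (-5)·(-1) - 6·4 = 5 - 24 = -19
j: 6·(-5) - 6·(-1) = -30 - (-6) = -24
k: 6·4 - (-5)·(-5) = 24 - 25 = -1
n × s = (-19, -24, -1)
m · (n × s) = (-6)·(-19) + 6·(-24) + 4·(-1) = 114 - 144 - 4 = -34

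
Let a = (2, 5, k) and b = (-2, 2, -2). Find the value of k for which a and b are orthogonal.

a · b = 2·(-2) + 5·2 + k·(-2) = 6 - 2k
Set equal to 0: -2k = -6, so k = 3.

3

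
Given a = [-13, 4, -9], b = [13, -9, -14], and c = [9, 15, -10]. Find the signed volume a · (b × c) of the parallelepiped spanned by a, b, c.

-6368

b × c:
i: (-9)·(-10) - (-14)·15 = 90 - (-210) = 300
j: (-14)·9 - 13·(-10) = -126 - (-130) = 4
k: 13·15 - (-9)·9 = 195 - (-81) = 276
b × c = (300, 4, 276)
a · (b × c) = (-13)·300 + 4·4 + (-9)·276 = -3900 + 16 - 2484 = -6368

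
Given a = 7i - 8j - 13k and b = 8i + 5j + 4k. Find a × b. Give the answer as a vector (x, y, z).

i: (-8)·4 - (-13)·5 = -32 - (-65) = 33
j: (-13)·8 - 7·4 = -104 - 28 = -132
k: 7·5 - (-8)·8 = 35 - (-64) = 99
a × b = (33, -132, 99)

(33, -132, 99)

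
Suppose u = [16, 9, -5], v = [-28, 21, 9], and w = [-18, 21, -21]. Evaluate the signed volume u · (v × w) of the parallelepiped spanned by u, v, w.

v × w:
i: 21·(-21) - 9·21 = -441 - 189 = -630
j: 9·(-18) - (-28)·(-21) = -162 - 588 = -750
k: (-28)·21 - 21·(-18) = -588 - (-378) = -210
v × w = (-630, -750, -210)
u · (v × w) = 16·(-630) + 9·(-750) + (-5)·(-210) = -10080 - 6750 + 1050 = -15780

-15780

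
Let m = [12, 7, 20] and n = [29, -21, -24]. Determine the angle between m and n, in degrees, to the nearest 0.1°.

105.4

m · n = 12·29 + 7·(-21) + 20·(-24) = 348 - 147 - 480 = -279
|m|² = 144 + 49 + 400 = 593,  |m| = √593 ≈ 24.351591
|n|² = 841 + 441 + 576 = 1858,  |n| = √1858 ≈ 43.104524
cos θ = -279 / (24.351591 · 43.104524) ≈ -0.26580
θ = arccos(-0.26580) ≈ 105.4°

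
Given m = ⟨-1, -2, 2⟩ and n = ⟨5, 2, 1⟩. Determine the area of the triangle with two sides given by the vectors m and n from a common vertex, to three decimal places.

i: (-2)·1 - 2·2 = -2 - 4 = -6
j: 2·5 - (-1)·1 = 10 - (-1) = 11
k: (-1)·2 - (-2)·5 = -2 - (-10) = 8
m × n = (-6, 11, 8)
|m × n| = √((-6)² + 11² + 8²) = √221 ≈ 14.8661
area = ½ · 14.8661 ≈ 7.433

7.433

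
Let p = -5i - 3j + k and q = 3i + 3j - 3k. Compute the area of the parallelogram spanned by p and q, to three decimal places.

14.697

i: (-3)·(-3) - 1·3 = 9 - 3 = 6
j: 1·3 - (-5)·(-3) = 3 - 15 = -12
k: (-5)·3 - (-3)·3 = -15 - (-9) = -6
p × q = (6, -12, -6)
|p × q| = √(6² + (-12)² + (-6)²) = √216 ≈ 14.6969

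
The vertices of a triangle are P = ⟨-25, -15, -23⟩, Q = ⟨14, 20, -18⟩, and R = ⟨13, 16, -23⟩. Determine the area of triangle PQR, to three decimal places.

PQ = (39, 35, 5),  PR = (38, 31, 0)
i: 35·0 - 5·31 = 0 - 155 = -155
j: 5·38 - 39·0 = 190 - 0 = 190
k: 39·31 - 35·38 = 1209 - 1330 = -121
PQ × PR = (-155, 190, -121)
|PQ × PR| = √74766 ≈ 273.4337
area = ½ · 273.4337 ≈ 136.717

136.717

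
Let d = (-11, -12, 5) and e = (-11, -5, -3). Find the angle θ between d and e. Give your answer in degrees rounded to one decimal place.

38.5

d · e = (-11)·(-11) + (-12)·(-5) + 5·(-3) = 121 + 60 - 15 = 166
|d|² = 121 + 144 + 25 = 290,  |d| = √290 ≈ 17.029386
|e|² = 121 + 25 + 9 = 155,  |e| = √155 ≈ 12.449900
cos θ = 166 / (17.029386 · 12.449900) ≈ 0.78297
θ = arccos(0.78297) ≈ 38.5°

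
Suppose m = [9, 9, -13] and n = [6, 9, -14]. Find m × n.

i: 9·(-14) - (-13)·9 = -126 - (-117) = -9
j: (-13)·6 - 9·(-14) = -78 - (-126) = 48
k: 9·9 - 9·6 = 81 - 54 = 27
m × n = (-9, 48, 27)

(-9, 48, 27)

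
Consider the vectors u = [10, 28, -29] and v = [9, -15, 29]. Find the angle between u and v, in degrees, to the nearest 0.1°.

u · v = 10·9 + 28·(-15) + (-29)·29 = 90 - 420 - 841 = -1171
|u|² = 100 + 784 + 841 = 1725,  |u| = √1725 ≈ 41.533119
|v|² = 81 + 225 + 841 = 1147,  |v| = √1147 ≈ 33.867388
cos θ = -1171 / (41.533119 · 33.867388) ≈ -0.83249
θ = arccos(-0.83249) ≈ 146.4°

146.4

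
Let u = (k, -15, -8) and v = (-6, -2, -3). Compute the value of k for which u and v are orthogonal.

9

u · v = k·(-6) + (-15)·(-2) + (-8)·(-3) = 54 - 6k
Set equal to 0: -6k = -54, so k = 9.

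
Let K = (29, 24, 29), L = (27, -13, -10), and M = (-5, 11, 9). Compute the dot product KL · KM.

1329

KL = L − K = (-2, -37, -39)
KM = M − K = (-34, -13, -20)
KL · KM = (-2)·(-34) + (-37)·(-13) + (-39)·(-20) = 68 + 481 + 780 = 1329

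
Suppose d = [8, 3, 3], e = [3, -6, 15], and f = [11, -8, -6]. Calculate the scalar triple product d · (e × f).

e × f:
i: (-6)·(-6) - 15·(-8) = 36 - (-120) = 156
j: 15·11 - 3·(-6) = 165 - (-18) = 183
k: 3·(-8) - (-6)·11 = -24 - (-66) = 42
e × f = (156, 183, 42)
d · (e × f) = 8·156 + 3·183 + 3·42 = 1248 + 549 + 126 = 1923

1923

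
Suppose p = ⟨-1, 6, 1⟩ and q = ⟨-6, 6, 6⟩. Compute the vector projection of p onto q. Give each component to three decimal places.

(-2.667, 2.667, 2.667)

p · q = (-1)·(-6) + 6·6 + 1·6 = 6 + 36 + 6 = 48
|q|² = 36 + 36 + 36 = 108
proj_q p = (48/108) · (-6, 6, 6) ≈ (-2.667, 2.667, 2.667)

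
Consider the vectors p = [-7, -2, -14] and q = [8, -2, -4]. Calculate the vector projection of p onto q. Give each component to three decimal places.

(0.381, -0.095, -0.190)

p · q = (-7)·8 + (-2)·(-2) + (-14)·(-4) = -56 + 4 + 56 = 4
|q|² = 64 + 4 + 16 = 84
proj_q p = (4/84) · (8, -2, -4) ≈ (0.381, -0.095, -0.190)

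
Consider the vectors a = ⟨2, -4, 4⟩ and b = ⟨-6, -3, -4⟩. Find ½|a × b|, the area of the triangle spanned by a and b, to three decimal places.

22.023

i: (-4)·(-4) - 4·(-3) = 16 - (-12) = 28
j: 4·(-6) - 2·(-4) = -24 - (-8) = -16
k: 2·(-3) - (-4)·(-6) = -6 - 24 = -30
a × b = (28, -16, -30)
|a × b| = √(28² + (-16)² + (-30)²) = √1940 ≈ 44.0454
area = ½ · 44.0454 ≈ 22.023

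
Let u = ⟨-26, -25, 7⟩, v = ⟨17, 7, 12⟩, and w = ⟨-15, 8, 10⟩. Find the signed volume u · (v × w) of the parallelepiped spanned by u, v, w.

11113

v × w:
i: 7·10 - 12·8 = 70 - 96 = -26
j: 12·(-15) - 17·10 = -180 - 170 = -350
k: 17·8 - 7·(-15) = 136 - (-105) = 241
v × w = (-26, -350, 241)
u · (v × w) = (-26)·(-26) + (-25)·(-350) + 7·241 = 676 + 8750 + 1687 = 11113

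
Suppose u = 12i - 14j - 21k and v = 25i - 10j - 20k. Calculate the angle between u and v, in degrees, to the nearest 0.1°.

23.4

u · v = 12·25 + (-14)·(-10) + (-21)·(-20) = 300 + 140 + 420 = 860
|u|² = 144 + 196 + 441 = 781,  |u| = √781 ≈ 27.946377
|v|² = 625 + 100 + 400 = 1125,  |v| = √1125 ≈ 33.541020
cos θ = 860 / (27.946377 · 33.541020) ≈ 0.91748
θ = arccos(0.91748) ≈ 23.4°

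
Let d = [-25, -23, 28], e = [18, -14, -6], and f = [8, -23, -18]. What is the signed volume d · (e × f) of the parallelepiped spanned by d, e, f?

-17654

e × f:
i: (-14)·(-18) - (-6)·(-23) = 252 - 138 = 114
j: (-6)·8 - 18·(-18) = -48 - (-324) = 276
k: 18·(-23) - (-14)·8 = -414 - (-112) = -302
e × f = (114, 276, -302)
d · (e × f) = (-25)·114 + (-23)·276 + 28·(-302) = -2850 - 6348 - 8456 = -17654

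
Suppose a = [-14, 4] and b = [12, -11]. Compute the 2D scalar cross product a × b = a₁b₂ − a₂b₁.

(-14)·(-11) - 4·12 = 154 - 48 = 106

106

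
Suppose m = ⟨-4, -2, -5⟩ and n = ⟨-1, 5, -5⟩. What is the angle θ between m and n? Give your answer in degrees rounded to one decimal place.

m · n = (-4)·(-1) + (-2)·5 + (-5)·(-5) = 4 - 10 + 25 = 19
|m|² = 16 + 4 + 25 = 45,  |m| = √45 ≈ 6.708204
|n|² = 1 + 25 + 25 = 51,  |n| = √51 ≈ 7.141428
cos θ = 19 / (6.708204 · 7.141428) ≈ 0.39661
θ = arccos(0.39661) ≈ 66.6°

66.6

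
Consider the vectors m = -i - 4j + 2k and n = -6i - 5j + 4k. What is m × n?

(-6, -8, -19)

i: (-4)·4 - 2·(-5) = -16 - (-10) = -6
j: 2·(-6) - (-1)·4 = -12 - (-4) = -8
k: (-1)·(-5) - (-4)·(-6) = 5 - 24 = -19
m × n = (-6, -8, -19)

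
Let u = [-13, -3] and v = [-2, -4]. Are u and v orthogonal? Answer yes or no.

u · v = (-13)·(-2) + (-3)·(-4) = 26 + 12 = 38
Nonzero, so the vectors are not orthogonal.

no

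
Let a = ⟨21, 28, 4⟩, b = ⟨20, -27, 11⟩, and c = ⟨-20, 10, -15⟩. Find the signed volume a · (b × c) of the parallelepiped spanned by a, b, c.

b × c:
i: (-27)·(-15) - 11·10 = 405 - 110 = 295
j: 11·(-20) - 20·(-15) = -220 - (-300) = 80
k: 20·10 - (-27)·(-20) = 200 - 540 = -340
b × c = (295, 80, -340)
a · (b × c) = 21·295 + 28·80 + 4·(-340) = 6195 + 2240 - 1360 = 7075

7075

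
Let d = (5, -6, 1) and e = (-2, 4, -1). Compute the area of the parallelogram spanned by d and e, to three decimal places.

8.775

i: (-6)·(-1) - 1·4 = 6 - 4 = 2
j: 1·(-2) - 5·(-1) = -2 - (-5) = 3
k: 5·4 - (-6)·(-2) = 20 - 12 = 8
d × e = (2, 3, 8)
|d × e| = √(2² + 3² + 8²) = √77 ≈ 8.7750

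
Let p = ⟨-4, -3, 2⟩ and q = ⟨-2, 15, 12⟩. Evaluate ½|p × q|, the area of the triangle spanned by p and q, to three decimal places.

51.595

i: (-3)·12 - 2·15 = -36 - 30 = -66
j: 2·(-2) - (-4)·12 = -4 - (-48) = 44
k: (-4)·15 - (-3)·(-2) = -60 - 6 = -66
p × q = (-66, 44, -66)
|p × q| = √((-66)² + 44² + (-66)²) = √10648 ≈ 103.1891
area = ½ · 103.1891 ≈ 51.595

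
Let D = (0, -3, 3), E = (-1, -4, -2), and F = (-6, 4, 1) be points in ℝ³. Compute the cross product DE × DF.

(37, 28, -13)

DE = (-1, -1, -5)
DF = (-6, 7, -2)
i: (-1)·(-2) - (-5)·7 = 2 - (-35) = 37
j: (-5)·(-6) - (-1)·(-2) = 30 - 2 = 28
k: (-1)·7 - (-1)·(-6) = -7 - 6 = -13
DE × DF = (37, 28, -13)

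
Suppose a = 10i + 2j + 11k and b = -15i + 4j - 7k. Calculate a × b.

i: 2·(-7) - 11·4 = -14 - 44 = -58
j: 11·(-15) - 10·(-7) = -165 - (-70) = -95
k: 10·4 - 2·(-15) = 40 - (-30) = 70
a × b = (-58, -95, 70)

(-58, -95, 70)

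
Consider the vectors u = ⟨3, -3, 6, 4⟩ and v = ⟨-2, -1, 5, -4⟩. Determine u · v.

11

u · v = 3·(-2) + (-3)·(-1) + 6·5 + 4·(-4) = -6 + 3 + 30 - 16 = 11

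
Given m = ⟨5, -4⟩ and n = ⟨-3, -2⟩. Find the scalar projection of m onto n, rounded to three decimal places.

-1.941

m · n = 5·(-3) + (-4)·(-2) = -15 + 8 = -7
|n| = √(9 + 4) = √13 ≈ 3.6056
comp_n m = -7 / √13 ≈ -1.941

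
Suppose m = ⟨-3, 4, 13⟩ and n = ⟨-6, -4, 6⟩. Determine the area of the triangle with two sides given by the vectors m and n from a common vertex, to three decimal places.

51.653

i: 4·6 - 13·(-4) = 24 - (-52) = 76
j: 13·(-6) - (-3)·6 = -78 - (-18) = -60
k: (-3)·(-4) - 4·(-6) = 12 - (-24) = 36
m × n = (76, -60, 36)
|m × n| = √(76² + (-60)² + 36²) = √10672 ≈ 103.3054
area = ½ · 103.3054 ≈ 51.653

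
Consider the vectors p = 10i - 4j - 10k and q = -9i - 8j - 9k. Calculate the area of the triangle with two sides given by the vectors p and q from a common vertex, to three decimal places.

109.307

i: (-4)·(-9) - (-10)·(-8) = 36 - 80 = -44
j: (-10)·(-9) - 10·(-9) = 90 - (-90) = 180
k: 10·(-8) - (-4)·(-9) = -80 - 36 = -116
p × q = (-44, 180, -116)
|p × q| = √((-44)² + 180² + (-116)²) = √47792 ≈ 218.6138
area = ½ · 218.6138 ≈ 109.307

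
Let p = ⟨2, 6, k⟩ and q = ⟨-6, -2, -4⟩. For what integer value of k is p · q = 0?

-6

p · q = 2·(-6) + 6·(-2) + k·(-4) = -24 - 4k
Set equal to 0: -4k = 24, so k = -6.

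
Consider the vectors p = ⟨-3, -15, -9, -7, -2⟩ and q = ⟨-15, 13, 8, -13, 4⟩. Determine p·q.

-139

p · q = (-3)·(-15) + (-15)·13 + (-9)·8 + (-7)·(-13) + (-2)·4 = 45 - 195 - 72 + 91 - 8 = -139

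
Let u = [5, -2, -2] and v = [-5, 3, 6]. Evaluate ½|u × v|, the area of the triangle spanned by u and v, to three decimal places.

i: (-2)·6 - (-2)·3 = -12 - (-6) = -6
j: (-2)·(-5) - 5·6 = 10 - 30 = -20
k: 5·3 - (-2)·(-5) = 15 - 10 = 5
u × v = (-6, -20, 5)
|u × v| = √((-6)² + (-20)² + 5²) = √461 ≈ 21.4709
area = ½ · 21.4709 ≈ 10.735

10.735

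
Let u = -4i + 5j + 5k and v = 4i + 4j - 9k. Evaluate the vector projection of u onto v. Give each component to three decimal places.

u · v = (-4)·4 + 5·4 + 5·(-9) = -16 + 20 - 45 = -41
|v|² = 16 + 16 + 81 = 113
proj_v u = (-41/113) · (4, 4, -9) ≈ (-1.451, -1.451, 3.265)

(-1.451, -1.451, 3.265)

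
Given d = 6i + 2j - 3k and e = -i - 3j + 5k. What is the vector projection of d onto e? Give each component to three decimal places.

d · e = 6·(-1) + 2·(-3) + (-3)·5 = -6 - 6 - 15 = -27
|e|² = 1 + 9 + 25 = 35
proj_e d = (-27/35) · (-1, -3, 5) ≈ (0.771, 2.314, -3.857)

(0.771, 2.314, -3.857)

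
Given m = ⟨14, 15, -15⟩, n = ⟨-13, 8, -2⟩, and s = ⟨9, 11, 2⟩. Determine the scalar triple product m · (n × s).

3877

n × s:
i: 8·2 - (-2)·11 = 16 - (-22) = 38
j: (-2)·9 - (-13)·2 = -18 - (-26) = 8
k: (-13)·11 - 8·9 = -143 - 72 = -215
n × s = (38, 8, -215)
m · (n × s) = 14·38 + 15·8 + (-15)·(-215) = 532 + 120 + 3225 = 3877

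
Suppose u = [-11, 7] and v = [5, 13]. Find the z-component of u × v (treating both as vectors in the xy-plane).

-178

(-11)·13 - 7·5 = -143 - 35 = -178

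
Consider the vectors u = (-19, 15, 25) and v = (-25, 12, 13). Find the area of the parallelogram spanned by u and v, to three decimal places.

i: 15·13 - 25·12 = 195 - 300 = -105
j: 25·(-25) - (-19)·13 = -625 - (-247) = -378
k: (-19)·12 - 15·(-25) = -228 - (-375) = 147
u × v = (-105, -378, 147)
|u × v| = √((-105)² + (-378)² + 147²) = √175518 ≈ 418.9487

418.949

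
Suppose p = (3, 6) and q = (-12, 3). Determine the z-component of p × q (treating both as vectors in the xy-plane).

81

3·3 - 6·(-12) = 9 - (-72) = 81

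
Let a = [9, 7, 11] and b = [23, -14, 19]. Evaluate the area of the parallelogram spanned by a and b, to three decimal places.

i: 7·19 - 11·(-14) = 133 - (-154) = 287
j: 11·23 - 9·19 = 253 - 171 = 82
k: 9·(-14) - 7·23 = -126 - 161 = -287
a × b = (287, 82, -287)
|a × b| = √(287² + 82² + (-287)²) = √171462 ≈ 414.0797

414.080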